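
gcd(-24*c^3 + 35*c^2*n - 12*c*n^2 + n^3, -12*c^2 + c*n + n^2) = 3*c - n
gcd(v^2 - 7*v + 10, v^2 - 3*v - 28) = 1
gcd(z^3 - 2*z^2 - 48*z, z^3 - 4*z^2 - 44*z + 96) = z^2 - 2*z - 48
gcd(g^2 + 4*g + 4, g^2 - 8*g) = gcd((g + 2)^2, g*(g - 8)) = 1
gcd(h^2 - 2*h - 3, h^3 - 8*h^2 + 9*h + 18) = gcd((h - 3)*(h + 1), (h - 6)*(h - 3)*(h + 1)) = h^2 - 2*h - 3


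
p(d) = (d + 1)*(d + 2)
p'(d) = 2*d + 3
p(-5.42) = 15.12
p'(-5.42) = -7.84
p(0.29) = 2.95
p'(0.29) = 3.58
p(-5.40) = 14.96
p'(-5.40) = -7.80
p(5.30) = 45.99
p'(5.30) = 13.60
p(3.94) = 29.34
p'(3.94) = 10.88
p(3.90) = 28.91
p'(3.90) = 10.80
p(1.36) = 7.93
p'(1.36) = 5.72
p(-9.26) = 59.97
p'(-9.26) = -15.52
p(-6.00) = 20.00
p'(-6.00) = -9.00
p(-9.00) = 56.00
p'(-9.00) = -15.00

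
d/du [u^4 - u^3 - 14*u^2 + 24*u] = 4*u^3 - 3*u^2 - 28*u + 24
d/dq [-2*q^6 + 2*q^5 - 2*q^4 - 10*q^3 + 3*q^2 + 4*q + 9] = -12*q^5 + 10*q^4 - 8*q^3 - 30*q^2 + 6*q + 4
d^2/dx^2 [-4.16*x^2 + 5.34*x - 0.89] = -8.32000000000000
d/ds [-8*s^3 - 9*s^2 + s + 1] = -24*s^2 - 18*s + 1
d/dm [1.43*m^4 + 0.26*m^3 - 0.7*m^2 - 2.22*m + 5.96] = 5.72*m^3 + 0.78*m^2 - 1.4*m - 2.22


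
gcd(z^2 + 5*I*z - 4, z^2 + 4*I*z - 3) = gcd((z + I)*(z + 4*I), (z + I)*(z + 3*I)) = z + I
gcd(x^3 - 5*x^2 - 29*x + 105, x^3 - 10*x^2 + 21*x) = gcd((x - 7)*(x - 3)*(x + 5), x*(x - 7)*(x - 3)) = x^2 - 10*x + 21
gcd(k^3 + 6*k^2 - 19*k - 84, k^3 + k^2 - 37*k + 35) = k + 7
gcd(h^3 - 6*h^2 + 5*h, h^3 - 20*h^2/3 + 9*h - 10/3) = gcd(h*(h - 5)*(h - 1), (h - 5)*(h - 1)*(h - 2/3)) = h^2 - 6*h + 5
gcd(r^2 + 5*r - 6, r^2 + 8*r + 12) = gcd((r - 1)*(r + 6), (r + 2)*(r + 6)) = r + 6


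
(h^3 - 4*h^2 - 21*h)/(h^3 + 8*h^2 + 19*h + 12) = h*(h - 7)/(h^2 + 5*h + 4)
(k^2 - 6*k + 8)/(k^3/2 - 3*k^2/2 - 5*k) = 2*(-k^2 + 6*k - 8)/(k*(-k^2 + 3*k + 10))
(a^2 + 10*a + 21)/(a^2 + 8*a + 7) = (a + 3)/(a + 1)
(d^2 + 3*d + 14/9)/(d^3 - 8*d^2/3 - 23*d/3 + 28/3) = (d + 2/3)/(d^2 - 5*d + 4)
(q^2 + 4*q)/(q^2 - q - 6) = q*(q + 4)/(q^2 - q - 6)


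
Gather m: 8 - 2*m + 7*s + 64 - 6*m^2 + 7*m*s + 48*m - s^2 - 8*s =-6*m^2 + m*(7*s + 46) - s^2 - s + 72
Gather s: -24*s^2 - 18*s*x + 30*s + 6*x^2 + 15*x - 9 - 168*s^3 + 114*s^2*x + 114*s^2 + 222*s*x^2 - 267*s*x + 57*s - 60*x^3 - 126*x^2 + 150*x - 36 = -168*s^3 + s^2*(114*x + 90) + s*(222*x^2 - 285*x + 87) - 60*x^3 - 120*x^2 + 165*x - 45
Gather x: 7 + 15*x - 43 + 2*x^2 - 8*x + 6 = 2*x^2 + 7*x - 30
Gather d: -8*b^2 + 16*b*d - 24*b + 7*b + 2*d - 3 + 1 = -8*b^2 - 17*b + d*(16*b + 2) - 2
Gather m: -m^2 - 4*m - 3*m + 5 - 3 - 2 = -m^2 - 7*m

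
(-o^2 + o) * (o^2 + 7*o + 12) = -o^4 - 6*o^3 - 5*o^2 + 12*o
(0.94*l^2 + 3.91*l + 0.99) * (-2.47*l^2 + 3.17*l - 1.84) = -2.3218*l^4 - 6.6779*l^3 + 8.2198*l^2 - 4.0561*l - 1.8216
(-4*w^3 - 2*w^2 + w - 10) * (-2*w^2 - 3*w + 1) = 8*w^5 + 16*w^4 + 15*w^2 + 31*w - 10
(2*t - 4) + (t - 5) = 3*t - 9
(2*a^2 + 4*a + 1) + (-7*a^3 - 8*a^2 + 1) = -7*a^3 - 6*a^2 + 4*a + 2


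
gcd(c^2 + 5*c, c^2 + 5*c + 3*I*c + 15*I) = c + 5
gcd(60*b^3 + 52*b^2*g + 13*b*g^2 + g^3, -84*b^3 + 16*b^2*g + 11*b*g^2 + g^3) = 6*b + g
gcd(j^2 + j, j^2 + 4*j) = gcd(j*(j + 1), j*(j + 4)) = j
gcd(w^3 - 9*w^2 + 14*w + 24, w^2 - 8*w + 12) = w - 6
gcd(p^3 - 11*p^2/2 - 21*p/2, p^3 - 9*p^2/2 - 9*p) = p^2 + 3*p/2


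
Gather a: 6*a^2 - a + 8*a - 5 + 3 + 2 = 6*a^2 + 7*a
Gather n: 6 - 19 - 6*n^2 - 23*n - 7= -6*n^2 - 23*n - 20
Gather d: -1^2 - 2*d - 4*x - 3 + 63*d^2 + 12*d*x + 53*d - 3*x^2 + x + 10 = 63*d^2 + d*(12*x + 51) - 3*x^2 - 3*x + 6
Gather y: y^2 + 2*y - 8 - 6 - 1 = y^2 + 2*y - 15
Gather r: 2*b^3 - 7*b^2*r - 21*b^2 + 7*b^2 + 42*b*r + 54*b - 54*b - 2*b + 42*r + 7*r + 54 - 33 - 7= 2*b^3 - 14*b^2 - 2*b + r*(-7*b^2 + 42*b + 49) + 14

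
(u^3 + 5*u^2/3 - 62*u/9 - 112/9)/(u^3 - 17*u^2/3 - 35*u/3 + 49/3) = (3*u^2 - 2*u - 16)/(3*(u^2 - 8*u + 7))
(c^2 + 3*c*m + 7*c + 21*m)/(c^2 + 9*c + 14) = (c + 3*m)/(c + 2)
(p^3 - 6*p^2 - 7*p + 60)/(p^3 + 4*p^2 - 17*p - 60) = (p - 5)/(p + 5)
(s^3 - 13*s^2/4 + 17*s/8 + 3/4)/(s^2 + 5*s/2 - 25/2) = (8*s^3 - 26*s^2 + 17*s + 6)/(4*(2*s^2 + 5*s - 25))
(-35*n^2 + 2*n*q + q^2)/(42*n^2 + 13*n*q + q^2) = (-5*n + q)/(6*n + q)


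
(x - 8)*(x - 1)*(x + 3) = x^3 - 6*x^2 - 19*x + 24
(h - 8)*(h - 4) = h^2 - 12*h + 32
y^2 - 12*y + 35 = (y - 7)*(y - 5)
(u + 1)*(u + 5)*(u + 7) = u^3 + 13*u^2 + 47*u + 35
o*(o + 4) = o^2 + 4*o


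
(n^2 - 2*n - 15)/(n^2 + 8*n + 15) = (n - 5)/(n + 5)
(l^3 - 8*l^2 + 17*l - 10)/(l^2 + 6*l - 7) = (l^2 - 7*l + 10)/(l + 7)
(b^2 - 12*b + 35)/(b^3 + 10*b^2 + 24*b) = (b^2 - 12*b + 35)/(b*(b^2 + 10*b + 24))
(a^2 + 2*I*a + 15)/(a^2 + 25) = (a - 3*I)/(a - 5*I)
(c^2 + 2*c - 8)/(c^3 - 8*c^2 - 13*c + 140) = (c - 2)/(c^2 - 12*c + 35)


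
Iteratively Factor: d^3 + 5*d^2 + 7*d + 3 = (d + 1)*(d^2 + 4*d + 3) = (d + 1)^2*(d + 3)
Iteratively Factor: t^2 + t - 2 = (t - 1)*(t + 2)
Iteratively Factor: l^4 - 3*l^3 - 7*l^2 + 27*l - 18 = (l - 2)*(l^3 - l^2 - 9*l + 9) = (l - 2)*(l - 1)*(l^2 - 9) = (l - 3)*(l - 2)*(l - 1)*(l + 3)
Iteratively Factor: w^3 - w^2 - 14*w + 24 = (w - 3)*(w^2 + 2*w - 8) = (w - 3)*(w - 2)*(w + 4)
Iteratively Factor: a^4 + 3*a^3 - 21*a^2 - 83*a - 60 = (a + 1)*(a^3 + 2*a^2 - 23*a - 60) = (a + 1)*(a + 4)*(a^2 - 2*a - 15) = (a + 1)*(a + 3)*(a + 4)*(a - 5)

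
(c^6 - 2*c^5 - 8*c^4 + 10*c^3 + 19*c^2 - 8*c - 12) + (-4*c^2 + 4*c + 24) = c^6 - 2*c^5 - 8*c^4 + 10*c^3 + 15*c^2 - 4*c + 12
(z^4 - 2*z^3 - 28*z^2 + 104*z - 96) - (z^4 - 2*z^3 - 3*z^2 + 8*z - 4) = -25*z^2 + 96*z - 92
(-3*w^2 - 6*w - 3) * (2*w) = -6*w^3 - 12*w^2 - 6*w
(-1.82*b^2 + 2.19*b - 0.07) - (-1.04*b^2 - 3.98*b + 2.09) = -0.78*b^2 + 6.17*b - 2.16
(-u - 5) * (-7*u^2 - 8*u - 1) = 7*u^3 + 43*u^2 + 41*u + 5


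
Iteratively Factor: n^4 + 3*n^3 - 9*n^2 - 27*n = (n - 3)*(n^3 + 6*n^2 + 9*n) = (n - 3)*(n + 3)*(n^2 + 3*n) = (n - 3)*(n + 3)^2*(n)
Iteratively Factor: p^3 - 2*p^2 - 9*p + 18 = (p - 2)*(p^2 - 9) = (p - 3)*(p - 2)*(p + 3)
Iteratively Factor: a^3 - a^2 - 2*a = (a)*(a^2 - a - 2) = a*(a - 2)*(a + 1)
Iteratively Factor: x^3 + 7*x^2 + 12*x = (x + 4)*(x^2 + 3*x) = (x + 3)*(x + 4)*(x)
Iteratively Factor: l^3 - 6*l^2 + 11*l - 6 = (l - 3)*(l^2 - 3*l + 2) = (l - 3)*(l - 2)*(l - 1)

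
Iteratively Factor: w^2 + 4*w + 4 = (w + 2)*(w + 2)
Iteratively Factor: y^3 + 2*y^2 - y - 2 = (y - 1)*(y^2 + 3*y + 2) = (y - 1)*(y + 1)*(y + 2)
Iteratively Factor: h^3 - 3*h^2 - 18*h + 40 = (h + 4)*(h^2 - 7*h + 10) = (h - 5)*(h + 4)*(h - 2)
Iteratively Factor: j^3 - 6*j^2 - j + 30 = (j - 3)*(j^2 - 3*j - 10) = (j - 3)*(j + 2)*(j - 5)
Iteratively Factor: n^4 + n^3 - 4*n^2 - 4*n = (n + 1)*(n^3 - 4*n) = (n + 1)*(n + 2)*(n^2 - 2*n) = n*(n + 1)*(n + 2)*(n - 2)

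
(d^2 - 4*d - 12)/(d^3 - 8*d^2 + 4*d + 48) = 1/(d - 4)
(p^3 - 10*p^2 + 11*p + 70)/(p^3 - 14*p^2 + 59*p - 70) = (p + 2)/(p - 2)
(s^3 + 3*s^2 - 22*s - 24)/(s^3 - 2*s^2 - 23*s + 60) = (s^2 + 7*s + 6)/(s^2 + 2*s - 15)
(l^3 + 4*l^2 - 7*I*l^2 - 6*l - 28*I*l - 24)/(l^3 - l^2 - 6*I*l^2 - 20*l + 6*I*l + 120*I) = (l - I)/(l - 5)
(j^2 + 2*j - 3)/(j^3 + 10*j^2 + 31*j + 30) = (j - 1)/(j^2 + 7*j + 10)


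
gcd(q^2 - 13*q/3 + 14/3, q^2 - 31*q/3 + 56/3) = q - 7/3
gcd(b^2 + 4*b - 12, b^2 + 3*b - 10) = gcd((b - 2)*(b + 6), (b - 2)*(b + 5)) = b - 2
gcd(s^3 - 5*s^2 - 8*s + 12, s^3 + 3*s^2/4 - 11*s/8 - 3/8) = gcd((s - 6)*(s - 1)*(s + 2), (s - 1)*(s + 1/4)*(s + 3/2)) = s - 1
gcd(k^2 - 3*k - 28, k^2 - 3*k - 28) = k^2 - 3*k - 28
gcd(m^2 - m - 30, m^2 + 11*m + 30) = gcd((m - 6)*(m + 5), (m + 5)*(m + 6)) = m + 5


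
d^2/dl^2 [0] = 0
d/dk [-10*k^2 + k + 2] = 1 - 20*k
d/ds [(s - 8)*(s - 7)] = 2*s - 15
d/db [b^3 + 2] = 3*b^2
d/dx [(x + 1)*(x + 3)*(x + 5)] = 3*x^2 + 18*x + 23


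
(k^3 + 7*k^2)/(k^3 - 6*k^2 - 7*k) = k*(k + 7)/(k^2 - 6*k - 7)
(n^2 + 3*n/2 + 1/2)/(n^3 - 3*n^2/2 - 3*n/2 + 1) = (2*n + 1)/(2*n^2 - 5*n + 2)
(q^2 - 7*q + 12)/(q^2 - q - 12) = (q - 3)/(q + 3)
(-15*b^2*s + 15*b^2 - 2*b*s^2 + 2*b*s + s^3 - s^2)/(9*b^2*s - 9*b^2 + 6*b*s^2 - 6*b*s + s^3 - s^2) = (-5*b + s)/(3*b + s)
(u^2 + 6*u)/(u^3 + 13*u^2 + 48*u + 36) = u/(u^2 + 7*u + 6)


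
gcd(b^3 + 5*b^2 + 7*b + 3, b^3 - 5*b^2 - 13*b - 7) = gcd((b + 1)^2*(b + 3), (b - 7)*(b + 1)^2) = b^2 + 2*b + 1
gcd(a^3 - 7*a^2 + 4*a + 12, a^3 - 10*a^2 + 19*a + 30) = a^2 - 5*a - 6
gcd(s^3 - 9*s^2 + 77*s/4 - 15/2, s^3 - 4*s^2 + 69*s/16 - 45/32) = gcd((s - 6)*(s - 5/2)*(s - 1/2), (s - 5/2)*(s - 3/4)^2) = s - 5/2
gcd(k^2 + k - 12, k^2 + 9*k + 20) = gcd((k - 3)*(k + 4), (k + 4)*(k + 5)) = k + 4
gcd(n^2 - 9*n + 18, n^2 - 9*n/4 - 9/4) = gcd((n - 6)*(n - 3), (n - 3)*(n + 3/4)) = n - 3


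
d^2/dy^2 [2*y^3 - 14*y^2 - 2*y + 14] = 12*y - 28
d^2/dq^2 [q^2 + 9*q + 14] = 2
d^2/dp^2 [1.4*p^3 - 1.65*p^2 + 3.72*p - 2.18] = 8.4*p - 3.3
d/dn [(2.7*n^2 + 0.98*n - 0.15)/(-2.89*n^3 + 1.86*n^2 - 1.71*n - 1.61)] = (7.803*n^4 + 5.6644*n^3 - 7.7403*n^2 - 8.136*n - 1.8343)/(8.3521*n^6 - 10.7508*n^5 + 13.3434*n^4 + 2.9446*n^3 - 3.0651*n^2 + 5.5062*n + 2.5921)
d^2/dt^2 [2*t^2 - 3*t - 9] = 4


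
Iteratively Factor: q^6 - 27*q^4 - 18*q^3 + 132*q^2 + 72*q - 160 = (q - 2)*(q^5 + 2*q^4 - 23*q^3 - 64*q^2 + 4*q + 80) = (q - 2)*(q + 2)*(q^4 - 23*q^2 - 18*q + 40) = (q - 2)*(q + 2)^2*(q^3 - 2*q^2 - 19*q + 20) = (q - 2)*(q - 1)*(q + 2)^2*(q^2 - q - 20) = (q - 2)*(q - 1)*(q + 2)^2*(q + 4)*(q - 5)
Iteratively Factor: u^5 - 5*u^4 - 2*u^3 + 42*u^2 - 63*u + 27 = (u - 3)*(u^4 - 2*u^3 - 8*u^2 + 18*u - 9) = (u - 3)*(u - 1)*(u^3 - u^2 - 9*u + 9) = (u - 3)*(u - 1)*(u + 3)*(u^2 - 4*u + 3) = (u - 3)^2*(u - 1)*(u + 3)*(u - 1)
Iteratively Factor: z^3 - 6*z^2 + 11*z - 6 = (z - 2)*(z^2 - 4*z + 3) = (z - 3)*(z - 2)*(z - 1)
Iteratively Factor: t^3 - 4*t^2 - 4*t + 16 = (t - 2)*(t^2 - 2*t - 8) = (t - 2)*(t + 2)*(t - 4)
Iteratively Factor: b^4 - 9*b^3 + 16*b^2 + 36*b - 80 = (b - 5)*(b^3 - 4*b^2 - 4*b + 16) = (b - 5)*(b - 2)*(b^2 - 2*b - 8) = (b - 5)*(b - 4)*(b - 2)*(b + 2)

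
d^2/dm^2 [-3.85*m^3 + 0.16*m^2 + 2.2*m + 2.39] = 0.32 - 23.1*m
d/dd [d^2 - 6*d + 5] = 2*d - 6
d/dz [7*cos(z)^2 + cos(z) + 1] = -(14*cos(z) + 1)*sin(z)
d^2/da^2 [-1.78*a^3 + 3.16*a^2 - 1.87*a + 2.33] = 6.32 - 10.68*a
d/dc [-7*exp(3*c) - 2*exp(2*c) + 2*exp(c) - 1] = (-21*exp(2*c) - 4*exp(c) + 2)*exp(c)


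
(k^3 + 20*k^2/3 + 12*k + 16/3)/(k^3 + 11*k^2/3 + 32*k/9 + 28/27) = 9*(k^2 + 6*k + 8)/(9*k^2 + 27*k + 14)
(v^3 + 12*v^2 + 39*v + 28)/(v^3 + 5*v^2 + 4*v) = (v + 7)/v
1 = 1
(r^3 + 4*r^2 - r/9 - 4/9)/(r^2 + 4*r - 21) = (9*r^3 + 36*r^2 - r - 4)/(9*(r^2 + 4*r - 21))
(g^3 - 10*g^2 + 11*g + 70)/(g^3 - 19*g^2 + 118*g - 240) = (g^2 - 5*g - 14)/(g^2 - 14*g + 48)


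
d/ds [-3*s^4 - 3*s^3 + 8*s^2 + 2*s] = -12*s^3 - 9*s^2 + 16*s + 2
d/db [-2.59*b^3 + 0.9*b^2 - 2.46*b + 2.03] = -7.77*b^2 + 1.8*b - 2.46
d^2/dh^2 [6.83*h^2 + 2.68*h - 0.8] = 13.6600000000000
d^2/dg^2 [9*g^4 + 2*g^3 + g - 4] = 12*g*(9*g + 1)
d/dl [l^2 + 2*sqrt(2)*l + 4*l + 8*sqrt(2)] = 2*l + 2*sqrt(2) + 4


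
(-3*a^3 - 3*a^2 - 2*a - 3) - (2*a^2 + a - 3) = -3*a^3 - 5*a^2 - 3*a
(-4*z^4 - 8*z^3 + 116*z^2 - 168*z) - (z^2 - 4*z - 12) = -4*z^4 - 8*z^3 + 115*z^2 - 164*z + 12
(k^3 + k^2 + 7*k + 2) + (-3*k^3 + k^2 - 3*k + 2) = -2*k^3 + 2*k^2 + 4*k + 4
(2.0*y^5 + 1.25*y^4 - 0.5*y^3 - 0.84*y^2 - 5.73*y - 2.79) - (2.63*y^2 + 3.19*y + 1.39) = 2.0*y^5 + 1.25*y^4 - 0.5*y^3 - 3.47*y^2 - 8.92*y - 4.18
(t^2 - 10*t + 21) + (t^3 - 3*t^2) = t^3 - 2*t^2 - 10*t + 21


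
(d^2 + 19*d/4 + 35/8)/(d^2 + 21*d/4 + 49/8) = (4*d + 5)/(4*d + 7)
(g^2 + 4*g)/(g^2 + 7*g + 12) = g/(g + 3)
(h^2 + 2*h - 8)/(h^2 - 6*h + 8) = (h + 4)/(h - 4)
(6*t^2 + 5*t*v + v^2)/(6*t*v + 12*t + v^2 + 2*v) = (6*t^2 + 5*t*v + v^2)/(6*t*v + 12*t + v^2 + 2*v)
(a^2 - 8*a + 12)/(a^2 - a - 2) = (a - 6)/(a + 1)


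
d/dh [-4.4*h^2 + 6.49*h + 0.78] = 6.49 - 8.8*h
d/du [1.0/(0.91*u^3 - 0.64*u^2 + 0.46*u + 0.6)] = (-2.73*u^2 + 1.28*u - 0.46)/(0.91*u^3 - 0.64*u^2 + 0.46*u + 0.6)^2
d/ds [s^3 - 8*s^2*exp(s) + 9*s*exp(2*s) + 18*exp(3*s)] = -8*s^2*exp(s) + 3*s^2 + 18*s*exp(2*s) - 16*s*exp(s) + 54*exp(3*s) + 9*exp(2*s)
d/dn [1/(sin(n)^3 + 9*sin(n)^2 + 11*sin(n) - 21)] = (-18*sin(n) + 3*cos(n)^2 - 14)*cos(n)/(sin(n)^3 + 9*sin(n)^2 + 11*sin(n) - 21)^2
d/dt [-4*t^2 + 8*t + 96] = 8 - 8*t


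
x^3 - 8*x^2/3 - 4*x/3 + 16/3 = (x - 2)^2*(x + 4/3)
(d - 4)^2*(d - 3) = d^3 - 11*d^2 + 40*d - 48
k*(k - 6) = k^2 - 6*k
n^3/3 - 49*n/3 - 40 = (n/3 + 1)*(n - 8)*(n + 5)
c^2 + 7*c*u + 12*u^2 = (c + 3*u)*(c + 4*u)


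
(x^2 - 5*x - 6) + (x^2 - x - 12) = 2*x^2 - 6*x - 18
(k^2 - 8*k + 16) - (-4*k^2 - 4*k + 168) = 5*k^2 - 4*k - 152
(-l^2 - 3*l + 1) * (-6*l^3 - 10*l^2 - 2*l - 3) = 6*l^5 + 28*l^4 + 26*l^3 - l^2 + 7*l - 3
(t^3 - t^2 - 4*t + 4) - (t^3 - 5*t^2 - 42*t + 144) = 4*t^2 + 38*t - 140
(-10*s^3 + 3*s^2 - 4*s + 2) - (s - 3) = -10*s^3 + 3*s^2 - 5*s + 5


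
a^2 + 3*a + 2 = (a + 1)*(a + 2)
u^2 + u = u*(u + 1)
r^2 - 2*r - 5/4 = (r - 5/2)*(r + 1/2)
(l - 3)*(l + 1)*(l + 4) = l^3 + 2*l^2 - 11*l - 12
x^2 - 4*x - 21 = (x - 7)*(x + 3)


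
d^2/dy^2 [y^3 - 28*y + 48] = 6*y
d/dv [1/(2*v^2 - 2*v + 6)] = (1/2 - v)/(v^2 - v + 3)^2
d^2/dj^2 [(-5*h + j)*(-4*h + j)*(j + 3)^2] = 40*h^2 - 54*h*j - 108*h + 12*j^2 + 36*j + 18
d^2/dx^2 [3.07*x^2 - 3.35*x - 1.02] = 6.14000000000000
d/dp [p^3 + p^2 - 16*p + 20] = 3*p^2 + 2*p - 16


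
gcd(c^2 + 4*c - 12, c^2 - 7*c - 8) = 1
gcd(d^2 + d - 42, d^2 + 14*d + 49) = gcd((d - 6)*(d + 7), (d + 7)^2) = d + 7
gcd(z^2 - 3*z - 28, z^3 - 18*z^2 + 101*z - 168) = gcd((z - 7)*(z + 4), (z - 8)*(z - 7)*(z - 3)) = z - 7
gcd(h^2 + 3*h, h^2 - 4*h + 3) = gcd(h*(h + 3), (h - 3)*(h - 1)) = 1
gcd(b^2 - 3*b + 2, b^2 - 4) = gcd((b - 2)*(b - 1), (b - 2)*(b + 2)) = b - 2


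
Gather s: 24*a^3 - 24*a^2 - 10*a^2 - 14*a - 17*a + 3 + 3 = 24*a^3 - 34*a^2 - 31*a + 6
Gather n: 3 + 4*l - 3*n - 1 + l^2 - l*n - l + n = l^2 + 3*l + n*(-l - 2) + 2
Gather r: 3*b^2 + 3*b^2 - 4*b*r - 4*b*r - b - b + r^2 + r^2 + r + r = 6*b^2 - 2*b + 2*r^2 + r*(2 - 8*b)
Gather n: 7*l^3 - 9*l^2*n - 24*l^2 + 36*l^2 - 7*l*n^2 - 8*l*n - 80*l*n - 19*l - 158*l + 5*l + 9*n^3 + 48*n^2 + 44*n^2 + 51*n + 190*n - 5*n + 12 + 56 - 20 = 7*l^3 + 12*l^2 - 172*l + 9*n^3 + n^2*(92 - 7*l) + n*(-9*l^2 - 88*l + 236) + 48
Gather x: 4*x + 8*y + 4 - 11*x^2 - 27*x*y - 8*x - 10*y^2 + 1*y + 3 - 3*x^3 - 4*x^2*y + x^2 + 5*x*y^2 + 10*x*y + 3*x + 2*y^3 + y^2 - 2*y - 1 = -3*x^3 + x^2*(-4*y - 10) + x*(5*y^2 - 17*y - 1) + 2*y^3 - 9*y^2 + 7*y + 6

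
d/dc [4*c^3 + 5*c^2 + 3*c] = 12*c^2 + 10*c + 3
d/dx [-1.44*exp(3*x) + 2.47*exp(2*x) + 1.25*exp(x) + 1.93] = (-4.32*exp(2*x) + 4.94*exp(x) + 1.25)*exp(x)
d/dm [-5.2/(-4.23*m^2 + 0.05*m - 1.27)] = (0.26 - 43.992*m)/(4.23*m^2 - 0.05*m + 1.27)^2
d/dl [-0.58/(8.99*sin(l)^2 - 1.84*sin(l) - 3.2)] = (10.4284*sin(l) - 1.0672)*cos(l)/(-8.99*sin(l)^2 + 1.84*sin(l) + 3.2)^2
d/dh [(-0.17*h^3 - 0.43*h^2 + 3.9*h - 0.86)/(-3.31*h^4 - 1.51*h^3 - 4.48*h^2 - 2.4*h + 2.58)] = (-0.5627*h^6 - 2.8466*h^5 + 38.8393*h^4 + 1.2076*h^3 + 13.2924*h^2 - 9.9244*h + 7.998)/(10.9561*h^8 + 9.9962*h^7 + 31.9377*h^6 + 29.4176*h^5 + 10.2388*h^4 + 13.7124*h^3 - 17.3568*h^2 - 12.384*h + 6.6564)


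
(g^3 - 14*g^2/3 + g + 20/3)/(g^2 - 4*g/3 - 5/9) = 3*(g^2 - 3*g - 4)/(3*g + 1)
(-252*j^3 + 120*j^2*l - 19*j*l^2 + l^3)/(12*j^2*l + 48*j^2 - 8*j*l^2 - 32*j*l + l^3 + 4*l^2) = (-42*j^2 + 13*j*l - l^2)/(2*j*l + 8*j - l^2 - 4*l)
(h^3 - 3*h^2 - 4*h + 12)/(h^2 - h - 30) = (-h^3 + 3*h^2 + 4*h - 12)/(-h^2 + h + 30)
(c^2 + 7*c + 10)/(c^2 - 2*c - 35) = (c + 2)/(c - 7)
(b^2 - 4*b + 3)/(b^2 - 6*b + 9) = (b - 1)/(b - 3)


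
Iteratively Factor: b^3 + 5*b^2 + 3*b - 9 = (b + 3)*(b^2 + 2*b - 3) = (b + 3)^2*(b - 1)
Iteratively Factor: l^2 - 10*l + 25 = (l - 5)*(l - 5)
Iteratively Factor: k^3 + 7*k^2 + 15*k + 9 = (k + 3)*(k^2 + 4*k + 3) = (k + 1)*(k + 3)*(k + 3)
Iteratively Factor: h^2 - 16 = (h - 4)*(h + 4)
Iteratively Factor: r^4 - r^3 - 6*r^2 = (r + 2)*(r^3 - 3*r^2) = (r - 3)*(r + 2)*(r^2) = r*(r - 3)*(r + 2)*(r)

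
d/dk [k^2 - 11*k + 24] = 2*k - 11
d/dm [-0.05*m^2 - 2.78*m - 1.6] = -0.1*m - 2.78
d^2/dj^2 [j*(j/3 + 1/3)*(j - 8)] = 2*j - 14/3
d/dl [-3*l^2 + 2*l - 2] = 2 - 6*l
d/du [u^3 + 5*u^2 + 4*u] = 3*u^2 + 10*u + 4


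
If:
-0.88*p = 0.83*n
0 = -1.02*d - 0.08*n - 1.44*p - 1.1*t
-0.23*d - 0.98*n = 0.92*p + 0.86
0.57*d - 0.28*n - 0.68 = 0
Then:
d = -1.28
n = -5.04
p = 4.75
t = -4.66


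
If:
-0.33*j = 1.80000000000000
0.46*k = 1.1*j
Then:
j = -5.45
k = -13.04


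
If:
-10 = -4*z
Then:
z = 5/2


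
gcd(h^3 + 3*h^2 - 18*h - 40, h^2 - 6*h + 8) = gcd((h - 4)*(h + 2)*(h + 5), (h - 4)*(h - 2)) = h - 4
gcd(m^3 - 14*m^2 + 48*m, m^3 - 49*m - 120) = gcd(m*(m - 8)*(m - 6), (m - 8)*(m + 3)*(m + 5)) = m - 8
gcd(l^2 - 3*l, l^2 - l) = l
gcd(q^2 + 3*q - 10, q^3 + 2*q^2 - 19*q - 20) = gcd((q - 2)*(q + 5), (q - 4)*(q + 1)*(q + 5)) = q + 5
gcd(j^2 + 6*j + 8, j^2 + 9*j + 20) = j + 4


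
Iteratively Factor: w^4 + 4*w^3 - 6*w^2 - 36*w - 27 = (w - 3)*(w^3 + 7*w^2 + 15*w + 9) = (w - 3)*(w + 3)*(w^2 + 4*w + 3) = (w - 3)*(w + 1)*(w + 3)*(w + 3)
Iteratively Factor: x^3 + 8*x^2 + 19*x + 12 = (x + 3)*(x^2 + 5*x + 4) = (x + 3)*(x + 4)*(x + 1)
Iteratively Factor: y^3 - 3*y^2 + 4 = (y + 1)*(y^2 - 4*y + 4) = (y - 2)*(y + 1)*(y - 2)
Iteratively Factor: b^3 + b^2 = (b + 1)*(b^2) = b*(b + 1)*(b)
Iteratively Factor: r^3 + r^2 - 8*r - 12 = (r - 3)*(r^2 + 4*r + 4) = (r - 3)*(r + 2)*(r + 2)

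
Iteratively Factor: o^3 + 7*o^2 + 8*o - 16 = (o + 4)*(o^2 + 3*o - 4) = (o - 1)*(o + 4)*(o + 4)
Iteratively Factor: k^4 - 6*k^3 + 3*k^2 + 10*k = (k - 2)*(k^3 - 4*k^2 - 5*k) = (k - 2)*(k + 1)*(k^2 - 5*k) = (k - 5)*(k - 2)*(k + 1)*(k)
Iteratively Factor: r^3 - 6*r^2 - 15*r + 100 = (r - 5)*(r^2 - r - 20) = (r - 5)*(r + 4)*(r - 5)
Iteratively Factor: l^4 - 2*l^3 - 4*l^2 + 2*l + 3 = (l - 1)*(l^3 - l^2 - 5*l - 3) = (l - 1)*(l + 1)*(l^2 - 2*l - 3) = (l - 1)*(l + 1)^2*(l - 3)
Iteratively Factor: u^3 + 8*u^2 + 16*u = (u + 4)*(u^2 + 4*u) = u*(u + 4)*(u + 4)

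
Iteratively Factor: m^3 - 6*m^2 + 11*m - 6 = (m - 1)*(m^2 - 5*m + 6) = (m - 2)*(m - 1)*(m - 3)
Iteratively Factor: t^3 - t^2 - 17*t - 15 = (t - 5)*(t^2 + 4*t + 3) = (t - 5)*(t + 3)*(t + 1)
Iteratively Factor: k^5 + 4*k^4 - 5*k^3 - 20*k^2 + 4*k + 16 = (k + 1)*(k^4 + 3*k^3 - 8*k^2 - 12*k + 16) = (k + 1)*(k + 4)*(k^3 - k^2 - 4*k + 4) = (k - 2)*(k + 1)*(k + 4)*(k^2 + k - 2) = (k - 2)*(k - 1)*(k + 1)*(k + 4)*(k + 2)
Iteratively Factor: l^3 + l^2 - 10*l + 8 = (l + 4)*(l^2 - 3*l + 2) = (l - 1)*(l + 4)*(l - 2)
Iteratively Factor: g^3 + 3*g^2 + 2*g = (g)*(g^2 + 3*g + 2) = g*(g + 1)*(g + 2)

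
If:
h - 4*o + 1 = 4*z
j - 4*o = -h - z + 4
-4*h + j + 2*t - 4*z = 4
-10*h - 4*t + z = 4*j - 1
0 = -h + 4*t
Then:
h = -20/23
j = 190/69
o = -5/12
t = -5/23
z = 31/69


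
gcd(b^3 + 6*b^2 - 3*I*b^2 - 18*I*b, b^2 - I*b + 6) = b - 3*I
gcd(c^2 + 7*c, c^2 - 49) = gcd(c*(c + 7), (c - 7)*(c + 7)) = c + 7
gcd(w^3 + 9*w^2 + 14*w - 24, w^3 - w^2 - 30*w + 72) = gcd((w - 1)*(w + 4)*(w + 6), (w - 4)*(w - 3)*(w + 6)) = w + 6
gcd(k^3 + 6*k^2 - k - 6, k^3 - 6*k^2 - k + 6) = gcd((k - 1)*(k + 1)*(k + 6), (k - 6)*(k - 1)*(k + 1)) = k^2 - 1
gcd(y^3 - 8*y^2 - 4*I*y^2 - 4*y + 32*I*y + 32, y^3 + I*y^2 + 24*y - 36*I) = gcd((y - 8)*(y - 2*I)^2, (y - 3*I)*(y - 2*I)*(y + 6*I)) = y - 2*I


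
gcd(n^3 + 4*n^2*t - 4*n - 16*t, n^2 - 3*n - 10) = n + 2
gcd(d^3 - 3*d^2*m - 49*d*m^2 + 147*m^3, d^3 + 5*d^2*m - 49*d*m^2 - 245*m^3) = d^2 - 49*m^2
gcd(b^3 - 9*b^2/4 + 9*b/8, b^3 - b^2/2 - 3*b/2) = b^2 - 3*b/2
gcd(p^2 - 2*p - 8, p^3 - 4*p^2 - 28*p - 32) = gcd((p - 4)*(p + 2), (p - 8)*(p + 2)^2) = p + 2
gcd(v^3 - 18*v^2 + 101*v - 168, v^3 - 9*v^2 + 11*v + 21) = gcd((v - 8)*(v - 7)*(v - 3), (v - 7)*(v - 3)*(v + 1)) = v^2 - 10*v + 21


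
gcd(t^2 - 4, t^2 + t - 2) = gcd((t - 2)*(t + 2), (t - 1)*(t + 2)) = t + 2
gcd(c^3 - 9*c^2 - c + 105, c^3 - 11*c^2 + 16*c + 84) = c - 7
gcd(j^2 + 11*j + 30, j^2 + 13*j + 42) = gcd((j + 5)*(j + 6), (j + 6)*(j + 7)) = j + 6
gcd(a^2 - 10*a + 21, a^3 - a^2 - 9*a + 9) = a - 3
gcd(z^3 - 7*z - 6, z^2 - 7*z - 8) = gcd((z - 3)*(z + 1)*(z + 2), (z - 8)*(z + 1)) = z + 1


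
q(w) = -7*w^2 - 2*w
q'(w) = -14*w - 2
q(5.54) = -225.92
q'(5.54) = -79.56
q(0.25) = -0.94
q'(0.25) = -5.50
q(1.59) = -20.88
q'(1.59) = -24.26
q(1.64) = -22.11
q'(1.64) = -24.96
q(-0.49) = -0.70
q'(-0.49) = 4.86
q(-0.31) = -0.05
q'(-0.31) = 2.34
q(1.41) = -16.74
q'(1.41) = -21.74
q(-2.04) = -25.05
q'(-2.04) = 26.56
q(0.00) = 0.00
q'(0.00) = -2.00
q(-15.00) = -1545.00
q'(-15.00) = 208.00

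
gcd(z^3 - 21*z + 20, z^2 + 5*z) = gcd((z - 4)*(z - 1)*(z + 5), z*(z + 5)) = z + 5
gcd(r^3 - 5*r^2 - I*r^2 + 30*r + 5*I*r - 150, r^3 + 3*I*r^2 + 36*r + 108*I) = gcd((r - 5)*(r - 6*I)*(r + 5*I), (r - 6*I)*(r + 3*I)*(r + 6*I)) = r - 6*I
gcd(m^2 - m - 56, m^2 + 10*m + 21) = m + 7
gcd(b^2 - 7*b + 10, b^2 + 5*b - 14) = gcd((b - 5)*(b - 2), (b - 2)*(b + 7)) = b - 2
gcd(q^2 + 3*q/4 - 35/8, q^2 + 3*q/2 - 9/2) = 1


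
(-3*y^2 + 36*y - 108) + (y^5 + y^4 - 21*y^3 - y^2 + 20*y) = y^5 + y^4 - 21*y^3 - 4*y^2 + 56*y - 108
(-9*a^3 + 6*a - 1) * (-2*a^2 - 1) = 18*a^5 - 3*a^3 + 2*a^2 - 6*a + 1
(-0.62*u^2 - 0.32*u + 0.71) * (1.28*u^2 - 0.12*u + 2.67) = -0.7936*u^4 - 0.3352*u^3 - 0.7082*u^2 - 0.9396*u + 1.8957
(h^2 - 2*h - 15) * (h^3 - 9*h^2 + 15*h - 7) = h^5 - 11*h^4 + 18*h^3 + 98*h^2 - 211*h + 105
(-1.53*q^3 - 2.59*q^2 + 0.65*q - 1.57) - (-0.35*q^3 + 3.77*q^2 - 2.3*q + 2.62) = -1.18*q^3 - 6.36*q^2 + 2.95*q - 4.19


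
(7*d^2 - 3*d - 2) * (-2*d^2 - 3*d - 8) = -14*d^4 - 15*d^3 - 43*d^2 + 30*d + 16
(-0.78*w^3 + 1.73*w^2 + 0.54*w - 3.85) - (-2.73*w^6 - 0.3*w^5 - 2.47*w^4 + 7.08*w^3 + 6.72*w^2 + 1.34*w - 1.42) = 2.73*w^6 + 0.3*w^5 + 2.47*w^4 - 7.86*w^3 - 4.99*w^2 - 0.8*w - 2.43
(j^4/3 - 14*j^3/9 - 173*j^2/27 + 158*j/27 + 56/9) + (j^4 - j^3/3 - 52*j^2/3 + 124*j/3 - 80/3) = 4*j^4/3 - 17*j^3/9 - 641*j^2/27 + 1274*j/27 - 184/9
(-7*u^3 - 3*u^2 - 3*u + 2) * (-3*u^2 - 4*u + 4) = 21*u^5 + 37*u^4 - 7*u^3 - 6*u^2 - 20*u + 8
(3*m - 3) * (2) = 6*m - 6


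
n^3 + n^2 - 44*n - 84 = (n - 7)*(n + 2)*(n + 6)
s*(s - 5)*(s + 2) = s^3 - 3*s^2 - 10*s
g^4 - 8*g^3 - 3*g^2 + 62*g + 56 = (g - 7)*(g - 4)*(g + 1)*(g + 2)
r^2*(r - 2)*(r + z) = r^4 + r^3*z - 2*r^3 - 2*r^2*z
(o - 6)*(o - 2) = o^2 - 8*o + 12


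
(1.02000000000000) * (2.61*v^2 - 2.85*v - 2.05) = 2.6622*v^2 - 2.907*v - 2.091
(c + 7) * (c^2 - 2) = c^3 + 7*c^2 - 2*c - 14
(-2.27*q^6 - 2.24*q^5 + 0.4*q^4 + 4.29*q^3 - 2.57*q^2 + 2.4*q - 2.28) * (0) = 0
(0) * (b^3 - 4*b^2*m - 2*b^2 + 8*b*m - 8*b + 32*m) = 0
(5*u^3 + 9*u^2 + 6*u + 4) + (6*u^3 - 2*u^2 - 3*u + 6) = 11*u^3 + 7*u^2 + 3*u + 10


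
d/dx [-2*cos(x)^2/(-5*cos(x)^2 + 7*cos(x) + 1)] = 2*(7*cos(x) + 2)*sin(x)*cos(x)/(5*sin(x)^2 + 7*cos(x) - 4)^2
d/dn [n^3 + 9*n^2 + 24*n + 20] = 3*n^2 + 18*n + 24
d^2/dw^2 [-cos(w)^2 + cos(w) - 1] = -cos(w) + 2*cos(2*w)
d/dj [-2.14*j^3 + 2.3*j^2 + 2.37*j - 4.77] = -6.42*j^2 + 4.6*j + 2.37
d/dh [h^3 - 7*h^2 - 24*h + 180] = 3*h^2 - 14*h - 24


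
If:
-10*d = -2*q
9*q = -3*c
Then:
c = -3*q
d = q/5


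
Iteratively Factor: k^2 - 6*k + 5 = (k - 5)*(k - 1)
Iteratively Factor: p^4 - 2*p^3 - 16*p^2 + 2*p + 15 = (p + 1)*(p^3 - 3*p^2 - 13*p + 15) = (p - 5)*(p + 1)*(p^2 + 2*p - 3) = (p - 5)*(p + 1)*(p + 3)*(p - 1)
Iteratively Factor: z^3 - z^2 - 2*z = (z - 2)*(z^2 + z) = (z - 2)*(z + 1)*(z)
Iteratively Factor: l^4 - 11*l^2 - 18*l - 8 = (l + 1)*(l^3 - l^2 - 10*l - 8) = (l - 4)*(l + 1)*(l^2 + 3*l + 2) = (l - 4)*(l + 1)^2*(l + 2)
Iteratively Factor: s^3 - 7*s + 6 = (s - 2)*(s^2 + 2*s - 3) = (s - 2)*(s + 3)*(s - 1)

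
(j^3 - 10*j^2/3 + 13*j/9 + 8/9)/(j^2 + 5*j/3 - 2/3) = (9*j^3 - 30*j^2 + 13*j + 8)/(3*(3*j^2 + 5*j - 2))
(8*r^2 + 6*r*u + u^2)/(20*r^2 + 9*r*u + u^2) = (2*r + u)/(5*r + u)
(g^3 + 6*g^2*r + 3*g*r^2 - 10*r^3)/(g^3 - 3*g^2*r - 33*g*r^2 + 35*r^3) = (-g - 2*r)/(-g + 7*r)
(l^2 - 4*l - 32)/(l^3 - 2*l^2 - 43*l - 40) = (l + 4)/(l^2 + 6*l + 5)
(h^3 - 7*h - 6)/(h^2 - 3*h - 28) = (-h^3 + 7*h + 6)/(-h^2 + 3*h + 28)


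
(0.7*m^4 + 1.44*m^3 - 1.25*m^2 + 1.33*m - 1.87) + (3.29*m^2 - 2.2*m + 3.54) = 0.7*m^4 + 1.44*m^3 + 2.04*m^2 - 0.87*m + 1.67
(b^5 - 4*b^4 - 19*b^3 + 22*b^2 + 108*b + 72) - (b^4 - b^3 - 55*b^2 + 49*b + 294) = b^5 - 5*b^4 - 18*b^3 + 77*b^2 + 59*b - 222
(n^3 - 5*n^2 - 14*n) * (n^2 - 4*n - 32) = n^5 - 9*n^4 - 26*n^3 + 216*n^2 + 448*n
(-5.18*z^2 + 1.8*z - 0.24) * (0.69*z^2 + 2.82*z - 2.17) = -3.5742*z^4 - 13.3656*z^3 + 16.151*z^2 - 4.5828*z + 0.5208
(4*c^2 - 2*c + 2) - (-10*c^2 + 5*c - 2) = 14*c^2 - 7*c + 4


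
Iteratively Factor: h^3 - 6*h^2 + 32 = (h - 4)*(h^2 - 2*h - 8) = (h - 4)^2*(h + 2)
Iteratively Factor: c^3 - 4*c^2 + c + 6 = (c - 2)*(c^2 - 2*c - 3) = (c - 2)*(c + 1)*(c - 3)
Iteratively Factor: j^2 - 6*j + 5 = (j - 1)*(j - 5)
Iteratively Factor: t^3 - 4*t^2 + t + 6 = (t - 3)*(t^2 - t - 2) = (t - 3)*(t - 2)*(t + 1)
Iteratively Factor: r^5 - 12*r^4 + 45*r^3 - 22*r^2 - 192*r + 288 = (r - 3)*(r^4 - 9*r^3 + 18*r^2 + 32*r - 96) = (r - 3)^2*(r^3 - 6*r^2 + 32) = (r - 4)*(r - 3)^2*(r^2 - 2*r - 8) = (r - 4)*(r - 3)^2*(r + 2)*(r - 4)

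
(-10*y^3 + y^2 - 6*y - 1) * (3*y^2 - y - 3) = -30*y^5 + 13*y^4 + 11*y^3 + 19*y + 3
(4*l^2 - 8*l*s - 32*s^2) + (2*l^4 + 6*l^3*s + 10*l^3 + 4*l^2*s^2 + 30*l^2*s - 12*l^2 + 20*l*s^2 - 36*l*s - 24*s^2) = 2*l^4 + 6*l^3*s + 10*l^3 + 4*l^2*s^2 + 30*l^2*s - 8*l^2 + 20*l*s^2 - 44*l*s - 56*s^2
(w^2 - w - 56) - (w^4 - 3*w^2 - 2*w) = -w^4 + 4*w^2 + w - 56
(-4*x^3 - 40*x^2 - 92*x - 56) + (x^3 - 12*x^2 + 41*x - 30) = -3*x^3 - 52*x^2 - 51*x - 86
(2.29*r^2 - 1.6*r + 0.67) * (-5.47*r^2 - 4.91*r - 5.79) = -12.5263*r^4 - 2.4919*r^3 - 9.068*r^2 + 5.9743*r - 3.8793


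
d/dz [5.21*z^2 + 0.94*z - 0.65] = 10.42*z + 0.94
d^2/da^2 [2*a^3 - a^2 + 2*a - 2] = 12*a - 2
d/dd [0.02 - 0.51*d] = -0.510000000000000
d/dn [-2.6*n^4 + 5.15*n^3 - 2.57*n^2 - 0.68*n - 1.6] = -10.4*n^3 + 15.45*n^2 - 5.14*n - 0.68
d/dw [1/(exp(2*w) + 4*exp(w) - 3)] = 2*(-exp(w) - 2)*exp(w)/(exp(2*w) + 4*exp(w) - 3)^2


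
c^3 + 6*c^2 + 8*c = c*(c + 2)*(c + 4)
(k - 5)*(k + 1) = k^2 - 4*k - 5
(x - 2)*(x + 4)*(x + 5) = x^3 + 7*x^2 + 2*x - 40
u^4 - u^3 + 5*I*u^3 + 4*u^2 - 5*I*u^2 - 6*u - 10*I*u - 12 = (u - 2)*(u + 1)*(u - I)*(u + 6*I)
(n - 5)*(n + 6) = n^2 + n - 30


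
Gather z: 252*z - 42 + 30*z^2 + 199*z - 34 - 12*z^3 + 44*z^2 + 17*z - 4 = -12*z^3 + 74*z^2 + 468*z - 80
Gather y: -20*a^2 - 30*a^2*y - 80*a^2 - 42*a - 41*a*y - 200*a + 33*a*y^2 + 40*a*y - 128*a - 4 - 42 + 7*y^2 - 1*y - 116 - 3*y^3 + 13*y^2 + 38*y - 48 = -100*a^2 - 370*a - 3*y^3 + y^2*(33*a + 20) + y*(-30*a^2 - a + 37) - 210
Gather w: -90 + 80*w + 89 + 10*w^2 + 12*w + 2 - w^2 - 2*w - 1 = 9*w^2 + 90*w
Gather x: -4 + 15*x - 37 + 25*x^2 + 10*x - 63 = 25*x^2 + 25*x - 104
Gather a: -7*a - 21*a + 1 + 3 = 4 - 28*a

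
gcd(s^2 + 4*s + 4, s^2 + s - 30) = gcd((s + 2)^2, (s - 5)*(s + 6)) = 1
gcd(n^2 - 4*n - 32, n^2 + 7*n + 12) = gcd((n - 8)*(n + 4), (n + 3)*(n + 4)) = n + 4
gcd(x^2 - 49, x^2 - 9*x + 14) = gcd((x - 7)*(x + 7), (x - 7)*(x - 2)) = x - 7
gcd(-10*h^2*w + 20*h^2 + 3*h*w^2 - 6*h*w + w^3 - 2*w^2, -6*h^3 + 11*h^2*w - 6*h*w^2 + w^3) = -2*h + w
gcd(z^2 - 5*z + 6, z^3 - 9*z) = z - 3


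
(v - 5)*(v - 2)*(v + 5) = v^3 - 2*v^2 - 25*v + 50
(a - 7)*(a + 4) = a^2 - 3*a - 28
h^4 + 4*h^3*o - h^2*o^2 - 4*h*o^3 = h*(h - o)*(h + o)*(h + 4*o)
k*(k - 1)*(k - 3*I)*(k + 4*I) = k^4 - k^3 + I*k^3 + 12*k^2 - I*k^2 - 12*k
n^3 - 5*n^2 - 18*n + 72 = (n - 6)*(n - 3)*(n + 4)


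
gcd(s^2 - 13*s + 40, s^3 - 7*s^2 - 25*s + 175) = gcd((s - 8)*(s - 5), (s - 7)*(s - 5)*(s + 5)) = s - 5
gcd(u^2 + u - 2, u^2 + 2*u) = u + 2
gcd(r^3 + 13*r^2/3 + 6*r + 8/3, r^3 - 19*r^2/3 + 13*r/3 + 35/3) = r + 1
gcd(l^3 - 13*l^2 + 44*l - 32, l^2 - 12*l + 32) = l^2 - 12*l + 32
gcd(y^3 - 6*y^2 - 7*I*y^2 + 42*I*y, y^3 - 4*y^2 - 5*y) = y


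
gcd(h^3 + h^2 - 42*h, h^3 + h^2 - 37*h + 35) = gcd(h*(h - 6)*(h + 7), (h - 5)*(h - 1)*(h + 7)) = h + 7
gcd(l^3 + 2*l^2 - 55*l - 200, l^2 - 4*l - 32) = l - 8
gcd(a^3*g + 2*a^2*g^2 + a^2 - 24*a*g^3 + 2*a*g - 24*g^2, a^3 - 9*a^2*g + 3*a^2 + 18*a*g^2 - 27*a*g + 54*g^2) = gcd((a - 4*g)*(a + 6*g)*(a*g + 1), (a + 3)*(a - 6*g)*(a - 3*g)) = 1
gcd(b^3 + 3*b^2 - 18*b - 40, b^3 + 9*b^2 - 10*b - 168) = b - 4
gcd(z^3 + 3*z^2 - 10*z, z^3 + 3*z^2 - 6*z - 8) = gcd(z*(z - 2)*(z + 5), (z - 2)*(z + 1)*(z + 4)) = z - 2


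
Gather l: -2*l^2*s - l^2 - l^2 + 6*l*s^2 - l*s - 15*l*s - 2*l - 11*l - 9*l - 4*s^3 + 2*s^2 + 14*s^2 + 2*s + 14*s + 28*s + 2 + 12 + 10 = l^2*(-2*s - 2) + l*(6*s^2 - 16*s - 22) - 4*s^3 + 16*s^2 + 44*s + 24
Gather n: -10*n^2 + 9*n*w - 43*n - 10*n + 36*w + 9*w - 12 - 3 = -10*n^2 + n*(9*w - 53) + 45*w - 15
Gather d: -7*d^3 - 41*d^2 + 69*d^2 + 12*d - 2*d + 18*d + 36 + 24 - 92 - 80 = -7*d^3 + 28*d^2 + 28*d - 112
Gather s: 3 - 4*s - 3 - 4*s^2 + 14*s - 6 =-4*s^2 + 10*s - 6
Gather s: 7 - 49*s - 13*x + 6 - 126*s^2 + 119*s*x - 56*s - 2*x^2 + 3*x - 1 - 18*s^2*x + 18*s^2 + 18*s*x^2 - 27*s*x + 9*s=s^2*(-18*x - 108) + s*(18*x^2 + 92*x - 96) - 2*x^2 - 10*x + 12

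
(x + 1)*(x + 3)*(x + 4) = x^3 + 8*x^2 + 19*x + 12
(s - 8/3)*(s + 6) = s^2 + 10*s/3 - 16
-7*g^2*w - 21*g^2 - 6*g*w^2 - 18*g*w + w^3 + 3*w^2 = (-7*g + w)*(g + w)*(w + 3)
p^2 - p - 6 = (p - 3)*(p + 2)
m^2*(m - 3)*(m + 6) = m^4 + 3*m^3 - 18*m^2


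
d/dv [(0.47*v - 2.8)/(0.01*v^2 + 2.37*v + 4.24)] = (-0.0047*v^2 + 0.056*v + 8.6288)/(0.0001*v^4 + 0.0474*v^3 + 5.7017*v^2 + 20.0976*v + 17.9776)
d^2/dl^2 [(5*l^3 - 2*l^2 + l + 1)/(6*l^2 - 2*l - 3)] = 2*(122*l^3 + 90*l^2 + 153*l - 2)/(216*l^6 - 216*l^5 - 252*l^4 + 208*l^3 + 126*l^2 - 54*l - 27)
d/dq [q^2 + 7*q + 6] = 2*q + 7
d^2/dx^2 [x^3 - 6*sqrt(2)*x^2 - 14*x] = 6*x - 12*sqrt(2)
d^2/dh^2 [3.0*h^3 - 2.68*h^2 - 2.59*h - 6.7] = 18.0*h - 5.36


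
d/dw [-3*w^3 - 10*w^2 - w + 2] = -9*w^2 - 20*w - 1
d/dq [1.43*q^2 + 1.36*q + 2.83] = 2.86*q + 1.36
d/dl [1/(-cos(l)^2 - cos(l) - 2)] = -(2*cos(l) + 1)*sin(l)/(cos(l)^2 + cos(l) + 2)^2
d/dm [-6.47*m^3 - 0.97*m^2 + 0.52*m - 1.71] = -19.41*m^2 - 1.94*m + 0.52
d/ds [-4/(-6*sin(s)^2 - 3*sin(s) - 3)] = -4*(4*sin(s) + 1)*cos(s)/(3*(sin(s) - cos(2*s) + 2)^2)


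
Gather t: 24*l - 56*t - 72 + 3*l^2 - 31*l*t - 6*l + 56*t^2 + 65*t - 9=3*l^2 + 18*l + 56*t^2 + t*(9 - 31*l) - 81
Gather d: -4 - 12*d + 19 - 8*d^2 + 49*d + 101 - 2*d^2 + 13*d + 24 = -10*d^2 + 50*d + 140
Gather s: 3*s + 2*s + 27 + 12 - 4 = 5*s + 35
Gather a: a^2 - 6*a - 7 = a^2 - 6*a - 7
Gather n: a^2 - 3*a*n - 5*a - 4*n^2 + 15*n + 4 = a^2 - 5*a - 4*n^2 + n*(15 - 3*a) + 4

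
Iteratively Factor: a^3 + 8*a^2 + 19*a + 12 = (a + 1)*(a^2 + 7*a + 12) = (a + 1)*(a + 3)*(a + 4)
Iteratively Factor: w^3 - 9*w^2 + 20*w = (w - 4)*(w^2 - 5*w) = w*(w - 4)*(w - 5)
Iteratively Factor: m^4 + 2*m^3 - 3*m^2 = (m)*(m^3 + 2*m^2 - 3*m) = m*(m + 3)*(m^2 - m) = m*(m - 1)*(m + 3)*(m)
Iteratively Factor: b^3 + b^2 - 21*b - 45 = (b + 3)*(b^2 - 2*b - 15) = (b + 3)^2*(b - 5)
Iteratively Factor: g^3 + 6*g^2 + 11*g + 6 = (g + 1)*(g^2 + 5*g + 6) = (g + 1)*(g + 2)*(g + 3)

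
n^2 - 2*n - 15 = (n - 5)*(n + 3)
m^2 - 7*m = m*(m - 7)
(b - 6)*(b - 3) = b^2 - 9*b + 18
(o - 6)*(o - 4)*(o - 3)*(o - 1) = o^4 - 14*o^3 + 67*o^2 - 126*o + 72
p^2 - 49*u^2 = (p - 7*u)*(p + 7*u)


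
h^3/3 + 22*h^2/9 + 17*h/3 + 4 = (h/3 + 1)*(h + 4/3)*(h + 3)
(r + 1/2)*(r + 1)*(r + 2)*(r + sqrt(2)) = r^4 + sqrt(2)*r^3 + 7*r^3/2 + 7*r^2/2 + 7*sqrt(2)*r^2/2 + r + 7*sqrt(2)*r/2 + sqrt(2)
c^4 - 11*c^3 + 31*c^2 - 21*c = c*(c - 7)*(c - 3)*(c - 1)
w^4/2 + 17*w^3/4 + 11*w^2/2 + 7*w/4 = w*(w/2 + 1/2)*(w + 1/2)*(w + 7)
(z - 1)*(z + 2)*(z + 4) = z^3 + 5*z^2 + 2*z - 8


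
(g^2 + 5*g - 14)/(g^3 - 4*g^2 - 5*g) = (-g^2 - 5*g + 14)/(g*(-g^2 + 4*g + 5))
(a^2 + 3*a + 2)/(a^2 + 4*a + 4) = (a + 1)/(a + 2)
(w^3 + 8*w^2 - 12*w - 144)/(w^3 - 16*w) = (w^2 + 12*w + 36)/(w*(w + 4))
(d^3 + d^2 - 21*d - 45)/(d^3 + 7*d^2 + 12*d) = (d^2 - 2*d - 15)/(d*(d + 4))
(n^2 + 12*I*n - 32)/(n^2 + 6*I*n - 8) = (n + 8*I)/(n + 2*I)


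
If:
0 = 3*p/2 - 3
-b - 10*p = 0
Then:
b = -20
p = 2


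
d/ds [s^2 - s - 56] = 2*s - 1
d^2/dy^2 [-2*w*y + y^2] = 2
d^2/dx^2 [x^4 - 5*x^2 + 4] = 12*x^2 - 10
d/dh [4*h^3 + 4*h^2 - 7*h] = 12*h^2 + 8*h - 7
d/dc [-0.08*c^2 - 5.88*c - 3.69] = -0.16*c - 5.88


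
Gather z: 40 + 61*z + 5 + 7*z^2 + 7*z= 7*z^2 + 68*z + 45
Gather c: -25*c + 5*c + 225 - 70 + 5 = 160 - 20*c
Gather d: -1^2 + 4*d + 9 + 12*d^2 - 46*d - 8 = 12*d^2 - 42*d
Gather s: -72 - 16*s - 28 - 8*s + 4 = -24*s - 96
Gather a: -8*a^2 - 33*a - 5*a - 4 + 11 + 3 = -8*a^2 - 38*a + 10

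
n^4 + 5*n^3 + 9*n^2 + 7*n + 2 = (n + 1)^3*(n + 2)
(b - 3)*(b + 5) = b^2 + 2*b - 15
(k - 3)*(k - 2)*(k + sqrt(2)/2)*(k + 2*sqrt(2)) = k^4 - 5*k^3 + 5*sqrt(2)*k^3/2 - 25*sqrt(2)*k^2/2 + 8*k^2 - 10*k + 15*sqrt(2)*k + 12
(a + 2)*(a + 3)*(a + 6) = a^3 + 11*a^2 + 36*a + 36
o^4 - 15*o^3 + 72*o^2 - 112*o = o*(o - 7)*(o - 4)^2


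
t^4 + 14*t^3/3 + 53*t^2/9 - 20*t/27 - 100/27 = (t - 2/3)*(t + 5/3)^2*(t + 2)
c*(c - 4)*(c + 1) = c^3 - 3*c^2 - 4*c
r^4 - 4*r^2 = r^2*(r - 2)*(r + 2)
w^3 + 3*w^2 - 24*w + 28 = (w - 2)^2*(w + 7)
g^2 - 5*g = g*(g - 5)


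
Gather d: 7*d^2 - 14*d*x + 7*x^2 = 7*d^2 - 14*d*x + 7*x^2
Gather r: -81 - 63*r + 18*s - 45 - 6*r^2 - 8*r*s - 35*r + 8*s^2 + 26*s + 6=-6*r^2 + r*(-8*s - 98) + 8*s^2 + 44*s - 120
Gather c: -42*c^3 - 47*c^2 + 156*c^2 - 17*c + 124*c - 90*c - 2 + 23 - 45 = -42*c^3 + 109*c^2 + 17*c - 24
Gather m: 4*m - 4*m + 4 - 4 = 0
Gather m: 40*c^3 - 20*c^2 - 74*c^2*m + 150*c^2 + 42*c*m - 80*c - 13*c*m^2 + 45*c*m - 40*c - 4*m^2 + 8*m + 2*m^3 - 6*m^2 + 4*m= 40*c^3 + 130*c^2 - 120*c + 2*m^3 + m^2*(-13*c - 10) + m*(-74*c^2 + 87*c + 12)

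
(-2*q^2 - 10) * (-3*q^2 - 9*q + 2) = 6*q^4 + 18*q^3 + 26*q^2 + 90*q - 20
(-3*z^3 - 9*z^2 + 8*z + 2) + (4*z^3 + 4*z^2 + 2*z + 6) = z^3 - 5*z^2 + 10*z + 8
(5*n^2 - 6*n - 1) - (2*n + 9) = 5*n^2 - 8*n - 10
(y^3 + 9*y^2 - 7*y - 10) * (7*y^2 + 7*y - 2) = 7*y^5 + 70*y^4 + 12*y^3 - 137*y^2 - 56*y + 20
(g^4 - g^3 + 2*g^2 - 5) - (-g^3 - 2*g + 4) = g^4 + 2*g^2 + 2*g - 9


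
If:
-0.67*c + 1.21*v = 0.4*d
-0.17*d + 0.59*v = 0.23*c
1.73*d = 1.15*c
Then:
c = 0.00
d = 0.00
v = 0.00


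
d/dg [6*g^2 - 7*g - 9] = 12*g - 7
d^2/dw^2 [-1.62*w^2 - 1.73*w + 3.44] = -3.24000000000000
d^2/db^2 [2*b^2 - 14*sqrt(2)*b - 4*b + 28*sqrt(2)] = 4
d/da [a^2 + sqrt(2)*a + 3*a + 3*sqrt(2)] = 2*a + sqrt(2) + 3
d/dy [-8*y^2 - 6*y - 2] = -16*y - 6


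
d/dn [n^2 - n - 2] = 2*n - 1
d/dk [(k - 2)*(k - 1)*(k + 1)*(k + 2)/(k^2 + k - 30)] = (2*k^5 + 3*k^4 - 120*k^3 - 5*k^2 + 292*k - 4)/(k^4 + 2*k^3 - 59*k^2 - 60*k + 900)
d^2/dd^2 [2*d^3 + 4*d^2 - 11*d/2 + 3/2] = 12*d + 8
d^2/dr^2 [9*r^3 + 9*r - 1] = 54*r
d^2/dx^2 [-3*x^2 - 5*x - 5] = -6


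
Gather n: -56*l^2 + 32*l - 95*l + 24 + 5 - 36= -56*l^2 - 63*l - 7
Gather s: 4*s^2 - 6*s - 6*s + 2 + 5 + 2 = 4*s^2 - 12*s + 9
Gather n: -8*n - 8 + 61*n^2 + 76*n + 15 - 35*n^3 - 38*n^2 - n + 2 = -35*n^3 + 23*n^2 + 67*n + 9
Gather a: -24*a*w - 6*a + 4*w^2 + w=a*(-24*w - 6) + 4*w^2 + w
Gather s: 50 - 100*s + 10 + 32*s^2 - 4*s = 32*s^2 - 104*s + 60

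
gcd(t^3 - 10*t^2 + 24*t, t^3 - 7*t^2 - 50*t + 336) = t - 6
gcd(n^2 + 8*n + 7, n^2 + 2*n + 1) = n + 1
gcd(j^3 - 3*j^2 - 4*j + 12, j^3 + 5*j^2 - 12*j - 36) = j^2 - j - 6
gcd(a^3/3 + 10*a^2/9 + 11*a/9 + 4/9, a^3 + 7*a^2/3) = 1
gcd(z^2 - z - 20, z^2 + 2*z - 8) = z + 4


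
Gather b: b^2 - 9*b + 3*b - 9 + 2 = b^2 - 6*b - 7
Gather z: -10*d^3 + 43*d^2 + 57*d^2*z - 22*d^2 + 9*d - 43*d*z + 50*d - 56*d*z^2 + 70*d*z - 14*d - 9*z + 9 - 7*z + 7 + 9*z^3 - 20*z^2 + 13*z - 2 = -10*d^3 + 21*d^2 + 45*d + 9*z^3 + z^2*(-56*d - 20) + z*(57*d^2 + 27*d - 3) + 14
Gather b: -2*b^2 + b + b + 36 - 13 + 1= -2*b^2 + 2*b + 24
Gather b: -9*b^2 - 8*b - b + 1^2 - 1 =-9*b^2 - 9*b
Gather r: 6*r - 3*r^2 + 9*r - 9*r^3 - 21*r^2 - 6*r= -9*r^3 - 24*r^2 + 9*r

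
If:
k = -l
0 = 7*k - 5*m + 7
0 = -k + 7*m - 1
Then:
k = -1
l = 1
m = 0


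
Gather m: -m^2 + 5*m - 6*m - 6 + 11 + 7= -m^2 - m + 12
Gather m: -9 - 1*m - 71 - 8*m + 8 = -9*m - 72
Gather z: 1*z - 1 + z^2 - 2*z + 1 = z^2 - z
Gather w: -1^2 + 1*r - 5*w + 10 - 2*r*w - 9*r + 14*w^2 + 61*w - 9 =-8*r + 14*w^2 + w*(56 - 2*r)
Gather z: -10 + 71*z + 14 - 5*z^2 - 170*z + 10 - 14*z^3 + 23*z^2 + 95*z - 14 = -14*z^3 + 18*z^2 - 4*z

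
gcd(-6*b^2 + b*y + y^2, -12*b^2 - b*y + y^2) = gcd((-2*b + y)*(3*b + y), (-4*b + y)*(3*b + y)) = 3*b + y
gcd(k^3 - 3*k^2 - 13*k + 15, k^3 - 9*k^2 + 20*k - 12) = k - 1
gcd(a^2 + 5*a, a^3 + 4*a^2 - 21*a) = a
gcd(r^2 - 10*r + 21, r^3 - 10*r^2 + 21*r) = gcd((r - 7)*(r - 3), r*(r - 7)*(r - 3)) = r^2 - 10*r + 21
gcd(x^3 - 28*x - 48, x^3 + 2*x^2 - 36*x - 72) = x^2 - 4*x - 12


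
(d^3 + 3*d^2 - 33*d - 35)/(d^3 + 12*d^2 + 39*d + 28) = (d - 5)/(d + 4)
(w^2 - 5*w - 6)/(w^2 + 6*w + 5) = (w - 6)/(w + 5)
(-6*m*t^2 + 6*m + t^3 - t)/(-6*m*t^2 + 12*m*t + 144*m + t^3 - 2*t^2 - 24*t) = (t^2 - 1)/(t^2 - 2*t - 24)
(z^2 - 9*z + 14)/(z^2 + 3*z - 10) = (z - 7)/(z + 5)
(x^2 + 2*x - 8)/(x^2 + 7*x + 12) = (x - 2)/(x + 3)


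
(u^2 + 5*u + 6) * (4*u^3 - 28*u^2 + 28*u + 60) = 4*u^5 - 8*u^4 - 88*u^3 + 32*u^2 + 468*u + 360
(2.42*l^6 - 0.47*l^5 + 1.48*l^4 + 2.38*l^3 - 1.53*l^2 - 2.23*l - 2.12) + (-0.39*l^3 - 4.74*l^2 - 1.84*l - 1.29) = 2.42*l^6 - 0.47*l^5 + 1.48*l^4 + 1.99*l^3 - 6.27*l^2 - 4.07*l - 3.41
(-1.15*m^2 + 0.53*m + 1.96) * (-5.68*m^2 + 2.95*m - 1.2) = 6.532*m^4 - 6.4029*m^3 - 8.1893*m^2 + 5.146*m - 2.352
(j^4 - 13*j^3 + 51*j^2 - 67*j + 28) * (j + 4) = j^5 - 9*j^4 - j^3 + 137*j^2 - 240*j + 112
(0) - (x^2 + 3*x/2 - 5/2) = -x^2 - 3*x/2 + 5/2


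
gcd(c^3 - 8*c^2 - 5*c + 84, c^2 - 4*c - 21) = c^2 - 4*c - 21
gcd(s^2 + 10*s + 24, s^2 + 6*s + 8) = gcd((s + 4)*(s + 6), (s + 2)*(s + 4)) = s + 4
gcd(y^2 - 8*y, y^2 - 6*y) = y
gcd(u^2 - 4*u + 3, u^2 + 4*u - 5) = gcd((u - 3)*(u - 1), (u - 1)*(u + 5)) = u - 1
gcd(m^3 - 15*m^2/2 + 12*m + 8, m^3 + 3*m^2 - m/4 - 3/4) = m + 1/2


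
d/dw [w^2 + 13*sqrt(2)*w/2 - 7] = 2*w + 13*sqrt(2)/2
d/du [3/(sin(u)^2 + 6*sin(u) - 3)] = -6*(sin(u) + 3)*cos(u)/(sin(u)^2 + 6*sin(u) - 3)^2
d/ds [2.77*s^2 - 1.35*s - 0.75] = 5.54*s - 1.35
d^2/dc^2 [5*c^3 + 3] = 30*c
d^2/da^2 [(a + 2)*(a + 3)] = 2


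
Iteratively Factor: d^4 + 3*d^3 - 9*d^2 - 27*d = (d - 3)*(d^3 + 6*d^2 + 9*d) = d*(d - 3)*(d^2 + 6*d + 9) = d*(d - 3)*(d + 3)*(d + 3)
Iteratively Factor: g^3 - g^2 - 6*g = (g + 2)*(g^2 - 3*g) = (g - 3)*(g + 2)*(g)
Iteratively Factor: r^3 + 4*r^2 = (r)*(r^2 + 4*r) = r^2*(r + 4)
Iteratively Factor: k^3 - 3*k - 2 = (k + 1)*(k^2 - k - 2) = (k - 2)*(k + 1)*(k + 1)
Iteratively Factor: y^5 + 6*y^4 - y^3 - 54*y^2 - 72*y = (y)*(y^4 + 6*y^3 - y^2 - 54*y - 72) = y*(y + 3)*(y^3 + 3*y^2 - 10*y - 24) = y*(y - 3)*(y + 3)*(y^2 + 6*y + 8) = y*(y - 3)*(y + 2)*(y + 3)*(y + 4)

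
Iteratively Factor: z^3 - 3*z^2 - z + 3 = (z - 1)*(z^2 - 2*z - 3) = (z - 1)*(z + 1)*(z - 3)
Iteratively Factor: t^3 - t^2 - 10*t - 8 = (t + 2)*(t^2 - 3*t - 4) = (t - 4)*(t + 2)*(t + 1)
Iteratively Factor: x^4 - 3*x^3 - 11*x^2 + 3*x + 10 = (x - 1)*(x^3 - 2*x^2 - 13*x - 10) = (x - 5)*(x - 1)*(x^2 + 3*x + 2) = (x - 5)*(x - 1)*(x + 1)*(x + 2)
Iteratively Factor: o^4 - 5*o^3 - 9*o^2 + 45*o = (o - 5)*(o^3 - 9*o) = (o - 5)*(o - 3)*(o^2 + 3*o) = o*(o - 5)*(o - 3)*(o + 3)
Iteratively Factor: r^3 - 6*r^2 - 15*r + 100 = (r - 5)*(r^2 - r - 20) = (r - 5)*(r + 4)*(r - 5)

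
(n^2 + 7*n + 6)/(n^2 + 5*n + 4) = (n + 6)/(n + 4)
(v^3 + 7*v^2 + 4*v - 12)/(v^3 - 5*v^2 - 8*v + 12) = (v + 6)/(v - 6)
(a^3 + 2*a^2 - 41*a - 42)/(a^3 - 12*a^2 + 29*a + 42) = (a + 7)/(a - 7)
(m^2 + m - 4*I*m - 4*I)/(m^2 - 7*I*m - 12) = (m + 1)/(m - 3*I)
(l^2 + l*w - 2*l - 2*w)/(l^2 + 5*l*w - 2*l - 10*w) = (l + w)/(l + 5*w)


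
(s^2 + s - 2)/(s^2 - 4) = (s - 1)/(s - 2)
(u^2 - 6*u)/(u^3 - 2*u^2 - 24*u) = 1/(u + 4)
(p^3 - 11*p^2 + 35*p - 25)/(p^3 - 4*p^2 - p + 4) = (p^2 - 10*p + 25)/(p^2 - 3*p - 4)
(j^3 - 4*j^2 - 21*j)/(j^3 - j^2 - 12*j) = (j - 7)/(j - 4)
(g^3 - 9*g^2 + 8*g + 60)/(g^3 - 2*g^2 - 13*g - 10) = (g - 6)/(g + 1)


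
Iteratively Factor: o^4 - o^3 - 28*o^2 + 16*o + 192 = (o + 3)*(o^3 - 4*o^2 - 16*o + 64) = (o + 3)*(o + 4)*(o^2 - 8*o + 16) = (o - 4)*(o + 3)*(o + 4)*(o - 4)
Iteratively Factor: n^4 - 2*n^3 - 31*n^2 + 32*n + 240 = (n - 5)*(n^3 + 3*n^2 - 16*n - 48) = (n - 5)*(n + 4)*(n^2 - n - 12) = (n - 5)*(n + 3)*(n + 4)*(n - 4)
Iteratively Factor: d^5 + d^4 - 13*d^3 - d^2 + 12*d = (d - 1)*(d^4 + 2*d^3 - 11*d^2 - 12*d) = d*(d - 1)*(d^3 + 2*d^2 - 11*d - 12) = d*(d - 1)*(d + 1)*(d^2 + d - 12) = d*(d - 3)*(d - 1)*(d + 1)*(d + 4)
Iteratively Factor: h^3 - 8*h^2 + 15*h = (h - 5)*(h^2 - 3*h) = (h - 5)*(h - 3)*(h)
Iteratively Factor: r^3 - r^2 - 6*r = (r + 2)*(r^2 - 3*r) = r*(r + 2)*(r - 3)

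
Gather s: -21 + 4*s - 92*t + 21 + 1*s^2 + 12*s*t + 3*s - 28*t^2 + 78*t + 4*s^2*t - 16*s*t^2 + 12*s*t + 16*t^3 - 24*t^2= s^2*(4*t + 1) + s*(-16*t^2 + 24*t + 7) + 16*t^3 - 52*t^2 - 14*t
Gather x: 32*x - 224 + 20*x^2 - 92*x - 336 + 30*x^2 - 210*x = 50*x^2 - 270*x - 560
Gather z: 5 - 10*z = 5 - 10*z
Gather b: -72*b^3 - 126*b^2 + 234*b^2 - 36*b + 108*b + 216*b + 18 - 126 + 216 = -72*b^3 + 108*b^2 + 288*b + 108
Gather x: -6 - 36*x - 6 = -36*x - 12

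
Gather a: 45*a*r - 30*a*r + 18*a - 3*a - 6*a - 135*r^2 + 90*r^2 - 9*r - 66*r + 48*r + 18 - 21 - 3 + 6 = a*(15*r + 9) - 45*r^2 - 27*r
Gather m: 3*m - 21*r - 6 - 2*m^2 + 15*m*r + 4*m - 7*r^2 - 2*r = -2*m^2 + m*(15*r + 7) - 7*r^2 - 23*r - 6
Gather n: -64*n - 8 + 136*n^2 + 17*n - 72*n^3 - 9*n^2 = -72*n^3 + 127*n^2 - 47*n - 8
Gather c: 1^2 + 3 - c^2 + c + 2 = -c^2 + c + 6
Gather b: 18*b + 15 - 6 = 18*b + 9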